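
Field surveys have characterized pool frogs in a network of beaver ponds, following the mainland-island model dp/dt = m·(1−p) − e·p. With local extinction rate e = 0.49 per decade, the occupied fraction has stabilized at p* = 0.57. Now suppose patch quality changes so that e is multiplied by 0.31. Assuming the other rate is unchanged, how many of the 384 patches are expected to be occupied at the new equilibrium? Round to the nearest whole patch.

311

Balance m(1−p*) = e·p* gives m = e·p*/(1−p*) = 0.49×0.57000/0.43000 = 0.64953.
New p* = m/(m+e) = 0.64953/(0.64953+0.15190) = 0.81046.
Expected occupied = 384 × 0.81046 = 311.22 ≈ 311.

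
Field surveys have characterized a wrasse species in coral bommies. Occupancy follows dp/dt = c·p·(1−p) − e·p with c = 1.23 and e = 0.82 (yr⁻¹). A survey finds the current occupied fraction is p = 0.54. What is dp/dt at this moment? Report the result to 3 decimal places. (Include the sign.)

Colonization term: c·p·(1−p) = 1.23×0.54×0.4600 = 0.30553.
Extinction term: e·p = 0.44280.
dp/dt = 0.30553 − 0.44280 = -0.13727.

-0.137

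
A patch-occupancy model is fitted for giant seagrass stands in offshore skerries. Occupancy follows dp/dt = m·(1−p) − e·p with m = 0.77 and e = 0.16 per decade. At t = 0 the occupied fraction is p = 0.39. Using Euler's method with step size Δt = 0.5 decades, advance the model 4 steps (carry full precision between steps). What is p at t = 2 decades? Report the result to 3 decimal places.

0.792

Update rule: p ← p + [m·(1−p) − e·p]·Δt with Δt = 0.5.
step 1: Δp = +0.20365, p = 0.59365
step 2: Δp = +0.10895, p = 0.70260
step 3: Δp = +0.05829, p = 0.76089
step 4: Δp = +0.03119, p = 0.79208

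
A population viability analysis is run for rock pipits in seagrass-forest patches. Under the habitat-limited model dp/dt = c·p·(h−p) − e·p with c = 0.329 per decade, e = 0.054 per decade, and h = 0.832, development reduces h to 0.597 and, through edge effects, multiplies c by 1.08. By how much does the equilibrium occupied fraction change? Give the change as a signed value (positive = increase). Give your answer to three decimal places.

Before: p* = h − e/c = 0.832 − 0.054/0.329 = 0.832 − 0.1641 = 0.6679.
After: c = 0.35532, e = 0.054, h = 0.597; p* = 0.597 − 0.054/0.35532 = 0.4450.
Δp* = 0.4450 − 0.6679 = -0.2228.

-0.223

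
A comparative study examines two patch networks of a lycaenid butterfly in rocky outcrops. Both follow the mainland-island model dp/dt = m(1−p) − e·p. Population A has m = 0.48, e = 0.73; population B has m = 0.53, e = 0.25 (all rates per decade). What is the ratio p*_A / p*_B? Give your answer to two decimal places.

A: p*_A = m/(m+e) = 0.48/1.2100 = 0.3967.
B: p*_B = 0.53/0.7800 = 0.6795.
p*_A / p*_B = 0.3967/0.6795 = 0.5838.

0.58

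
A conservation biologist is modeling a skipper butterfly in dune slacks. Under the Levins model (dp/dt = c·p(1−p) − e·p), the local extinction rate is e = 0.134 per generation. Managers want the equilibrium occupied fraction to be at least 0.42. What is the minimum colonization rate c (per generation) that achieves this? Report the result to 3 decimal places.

p* = 1 − e/c ≥ 0.42 requires e/c ≤ 0.5800, i.e. c ≥ e/0.5800.
c_min = 0.134/0.5800 = 0.2310.

0.231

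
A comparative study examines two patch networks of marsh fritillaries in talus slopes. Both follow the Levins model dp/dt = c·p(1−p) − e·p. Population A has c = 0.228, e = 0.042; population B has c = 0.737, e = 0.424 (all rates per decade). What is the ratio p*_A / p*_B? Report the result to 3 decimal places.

1.921

A: p*_A = 1 − 0.042/0.228 = 0.8158.
B: p*_B = 1 − 0.424/0.737 = 0.4247.
p*_A / p*_B = 0.8158/0.4247 = 1.9209.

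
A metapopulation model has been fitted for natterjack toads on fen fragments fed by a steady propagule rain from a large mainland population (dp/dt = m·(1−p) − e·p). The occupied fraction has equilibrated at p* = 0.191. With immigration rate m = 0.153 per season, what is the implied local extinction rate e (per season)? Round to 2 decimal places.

At equilibrium m(1−p*) = e·p*, so e = m(1−p*)/p*.
e = 0.153 × 0.8090 / 0.191 = 0.6480.

0.65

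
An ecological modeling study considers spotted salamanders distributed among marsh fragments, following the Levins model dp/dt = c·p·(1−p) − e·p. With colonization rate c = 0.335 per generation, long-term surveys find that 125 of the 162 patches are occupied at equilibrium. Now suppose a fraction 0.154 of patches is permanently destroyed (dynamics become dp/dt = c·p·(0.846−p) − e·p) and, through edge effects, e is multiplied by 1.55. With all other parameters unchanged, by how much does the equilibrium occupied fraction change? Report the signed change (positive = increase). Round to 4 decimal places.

Observed p* = 125/162 = 0.77160.
Balance c(1−p*) = e gives e = 0.335×(1 − 0.77160) = 0.07651.
New p* = 0.846 − e/c = 0.846 − 0.11859/0.33500 = 0.49200.
Δp* = 0.49200 − 0.77160 = -0.27960.

-0.2796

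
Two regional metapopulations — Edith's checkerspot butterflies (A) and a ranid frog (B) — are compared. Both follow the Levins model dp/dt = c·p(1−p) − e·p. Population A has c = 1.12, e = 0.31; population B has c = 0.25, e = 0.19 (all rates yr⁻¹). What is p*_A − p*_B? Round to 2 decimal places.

0.48

A: p*_A = 1 − 0.31/1.12 = 0.7232.
B: p*_B = 1 − 0.19/0.25 = 0.2400.
p*_A − p*_B = 0.7232 − 0.2400 = 0.4832.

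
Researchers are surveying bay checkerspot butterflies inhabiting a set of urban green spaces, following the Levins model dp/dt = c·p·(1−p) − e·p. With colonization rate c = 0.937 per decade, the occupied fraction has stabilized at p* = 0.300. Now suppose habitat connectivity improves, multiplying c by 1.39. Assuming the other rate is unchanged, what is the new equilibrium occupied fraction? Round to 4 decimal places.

0.4964

Balance c(1−p*) = e gives e = 0.937×(1 − 0.30000) = 0.65590.
New p* = 1 − e/c = 1 − 0.65590/1.30243 = 0.49640.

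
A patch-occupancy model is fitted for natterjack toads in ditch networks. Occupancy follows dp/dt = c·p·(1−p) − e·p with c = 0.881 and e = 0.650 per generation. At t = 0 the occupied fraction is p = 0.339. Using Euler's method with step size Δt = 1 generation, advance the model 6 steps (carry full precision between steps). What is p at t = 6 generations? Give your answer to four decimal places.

0.2742

Update rule: p ← p + [c·p·(1−p) − e·p]·Δt with Δt = 1.
p: 0.33900 → 0.31606  (Δp = -0.02294)
p: 0.31606 → 0.30107  (Δp = -0.01500)
p: 0.30107 → 0.29076  (Δp = -0.01031)
p: 0.29076 → 0.28344  (Δp = -0.00731)
p: 0.28344 → 0.27814  (Δp = -0.00530)
p: 0.27814 → 0.27423  (Δp = -0.00391)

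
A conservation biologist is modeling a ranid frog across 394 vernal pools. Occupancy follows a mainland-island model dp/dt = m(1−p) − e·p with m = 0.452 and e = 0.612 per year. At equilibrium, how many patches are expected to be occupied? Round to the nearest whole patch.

p* = m/(m+e) = 0.452/1.0640 = 0.4248.
Expected occupied patches = N × p* = 394 × 0.4248 = 167.38 ≈ 167.

167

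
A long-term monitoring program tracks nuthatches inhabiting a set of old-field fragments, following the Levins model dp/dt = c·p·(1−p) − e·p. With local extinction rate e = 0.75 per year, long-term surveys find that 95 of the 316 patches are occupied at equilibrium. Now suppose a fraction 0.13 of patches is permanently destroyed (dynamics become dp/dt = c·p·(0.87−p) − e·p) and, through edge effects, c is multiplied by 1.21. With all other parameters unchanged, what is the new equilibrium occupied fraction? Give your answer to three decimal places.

Observed p* = 95/316 = 0.30063.
Balance c(1−p*) = e gives c = e/(1 − 0.30063) = 0.75/0.69937 = 1.07239.
New p* = 0.87 − e/c = 0.87 − 0.75000/1.29759 = 0.29201.

0.292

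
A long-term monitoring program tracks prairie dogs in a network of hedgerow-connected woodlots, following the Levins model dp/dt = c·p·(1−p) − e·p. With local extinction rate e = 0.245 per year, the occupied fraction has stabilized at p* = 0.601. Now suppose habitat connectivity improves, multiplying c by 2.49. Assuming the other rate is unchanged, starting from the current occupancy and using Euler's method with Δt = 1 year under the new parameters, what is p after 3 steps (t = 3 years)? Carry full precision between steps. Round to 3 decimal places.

Balance c(1−p*) = e gives c = e/(1 − 0.60100) = 0.245/0.39900 = 0.61404.
Starting from p₀ = 0.60100; update p ← p + (dp/dt)·Δt with the new parameters.
t = 1: p = 0.60100 + (+0.21940) = 0.82040
t = 2: p = 0.82040 + (+0.02429) = 0.84468
t = 3: p = 0.84468 + (-0.00636) = 0.83832

0.838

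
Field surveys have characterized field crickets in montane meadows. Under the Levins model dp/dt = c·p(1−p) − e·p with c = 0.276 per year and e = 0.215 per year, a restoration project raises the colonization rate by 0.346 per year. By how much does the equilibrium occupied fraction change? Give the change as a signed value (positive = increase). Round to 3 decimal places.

0.433

Before: p* = 1 − 0.215/0.276 = 0.2210.
After the change, c = 0.622, e = 0.215, so p* = 1 − 0.215/0.622 = 0.6543.
Δp* = 0.6543 − 0.2210 = +0.4333.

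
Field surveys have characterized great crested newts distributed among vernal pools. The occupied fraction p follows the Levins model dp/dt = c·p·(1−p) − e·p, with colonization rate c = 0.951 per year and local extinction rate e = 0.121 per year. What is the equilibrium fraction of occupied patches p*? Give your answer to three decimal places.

0.873

At equilibrium, colonization balances extinction: c·p*·(1−p*) = e·p*.
So p* = 1 − e/c = 1 − 0.121/0.951 = 1 − 0.1272 = 0.8728.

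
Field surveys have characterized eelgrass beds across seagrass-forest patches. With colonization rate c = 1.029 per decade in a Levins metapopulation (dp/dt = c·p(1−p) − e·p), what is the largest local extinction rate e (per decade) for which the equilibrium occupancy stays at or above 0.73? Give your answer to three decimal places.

0.278

1 − e/c ≥ 0.73 ⇒ e ≤ c(1 − 0.73) = 1.029 × 0.2700.
e_max = 0.2778.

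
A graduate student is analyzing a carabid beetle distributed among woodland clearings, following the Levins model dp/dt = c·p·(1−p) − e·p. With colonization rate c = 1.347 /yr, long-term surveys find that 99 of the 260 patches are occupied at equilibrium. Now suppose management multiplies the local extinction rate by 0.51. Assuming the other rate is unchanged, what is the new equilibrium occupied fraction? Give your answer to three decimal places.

0.684

Observed p* = 99/260 = 0.38077.
Balance c(1−p*) = e gives e = 1.347×(1 − 0.38077) = 0.83410.
New p* = 1 − e/c = 1 − 0.42539/1.34700 = 0.68419.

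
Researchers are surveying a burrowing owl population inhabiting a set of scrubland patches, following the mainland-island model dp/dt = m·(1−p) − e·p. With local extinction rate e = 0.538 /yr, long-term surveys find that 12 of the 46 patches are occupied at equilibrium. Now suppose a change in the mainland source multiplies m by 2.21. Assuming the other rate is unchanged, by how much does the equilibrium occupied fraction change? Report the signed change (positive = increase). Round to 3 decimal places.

0.177

Observed p* = 12/46 = 0.26087.
Balance m(1−p*) = e·p* gives m = e·p*/(1−p*) = 0.538×0.26087/0.73913 = 0.18988.
New p* = m/(m+e) = 0.41963/(0.41963+0.53800) = 0.43820.
Δp* = 0.43820 − 0.26087 = +0.17733.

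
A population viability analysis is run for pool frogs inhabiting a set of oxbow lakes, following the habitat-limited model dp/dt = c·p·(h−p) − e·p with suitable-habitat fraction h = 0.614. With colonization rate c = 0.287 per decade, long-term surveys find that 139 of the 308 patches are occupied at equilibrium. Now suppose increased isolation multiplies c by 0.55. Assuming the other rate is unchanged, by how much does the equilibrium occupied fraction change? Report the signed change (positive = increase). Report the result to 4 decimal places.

-0.1331

Observed p* = 139/308 = 0.45130.
Balance c(h−p*) = e gives e = 0.287×(0.614 − 0.45130) = 0.04669.
New p* = 0.614 − e/c = 0.614 − 0.04669/0.15785 = 0.31821.
Δp* = 0.31821 − 0.45130 = -0.13309.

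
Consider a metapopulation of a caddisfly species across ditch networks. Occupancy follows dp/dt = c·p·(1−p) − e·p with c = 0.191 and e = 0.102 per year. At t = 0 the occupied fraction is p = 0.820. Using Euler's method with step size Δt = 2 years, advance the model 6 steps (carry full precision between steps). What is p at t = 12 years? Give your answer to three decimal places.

Update rule: p ← p + [c·p·(1−p) − e·p]·Δt with Δt = 2.
t = 2: p = 0.82000 + (-0.11090) = 0.70910
t = 4: p = 0.70910 + (-0.06586) = 0.64324
t = 6: p = 0.64324 + (-0.04356) = 0.59968
t = 8: p = 0.59968 + (-0.03063) = 0.56905
t = 10: p = 0.56905 + (-0.02241) = 0.54664
t = 12: p = 0.54664 + (-0.01685) = 0.52980

0.530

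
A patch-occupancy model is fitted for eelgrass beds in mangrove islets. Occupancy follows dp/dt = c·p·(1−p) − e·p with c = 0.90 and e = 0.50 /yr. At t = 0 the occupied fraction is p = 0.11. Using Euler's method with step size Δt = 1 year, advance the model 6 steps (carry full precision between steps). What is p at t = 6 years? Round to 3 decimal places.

0.349

Update rule: p ← p + [c·p·(1−p) − e·p]·Δt with Δt = 1.
step 1: Δp = +0.03311, p = 0.14311
step 2: Δp = +0.03881, p = 0.18192
step 3: Δp = +0.04298, p = 0.22490
step 4: Δp = +0.04444, p = 0.26934
step 5: Δp = +0.04245, p = 0.31179
step 6: Δp = +0.03722, p = 0.34901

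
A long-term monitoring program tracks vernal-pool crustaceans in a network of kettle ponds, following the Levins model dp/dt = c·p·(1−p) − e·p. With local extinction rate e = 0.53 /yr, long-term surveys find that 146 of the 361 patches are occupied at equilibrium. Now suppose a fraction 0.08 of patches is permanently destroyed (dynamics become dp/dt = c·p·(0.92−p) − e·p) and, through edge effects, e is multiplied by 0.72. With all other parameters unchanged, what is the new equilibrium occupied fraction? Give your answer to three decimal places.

Observed p* = 146/361 = 0.40443.
Balance c(1−p*) = e gives c = e/(1 − 0.40443) = 0.53/0.59557 = 0.88990.
New p* = 0.92 − e/c = 0.92 − 0.38160/0.88990 = 0.49119.

0.491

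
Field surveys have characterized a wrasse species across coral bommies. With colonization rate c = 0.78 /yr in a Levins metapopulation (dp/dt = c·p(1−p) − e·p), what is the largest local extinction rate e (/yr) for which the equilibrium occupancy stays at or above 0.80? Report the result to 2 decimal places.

0.16

1 − e/c ≥ 0.80 ⇒ e ≤ c(1 − 0.80) = 0.78 × 0.2000.
e_max = 0.1560.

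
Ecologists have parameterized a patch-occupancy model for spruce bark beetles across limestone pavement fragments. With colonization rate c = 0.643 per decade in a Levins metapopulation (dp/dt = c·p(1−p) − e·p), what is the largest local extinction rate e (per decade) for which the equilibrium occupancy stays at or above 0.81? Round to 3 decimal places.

0.122

1 − e/c ≥ 0.81 ⇒ e ≤ c(1 − 0.81) = 0.643 × 0.1900.
e_max = 0.1222.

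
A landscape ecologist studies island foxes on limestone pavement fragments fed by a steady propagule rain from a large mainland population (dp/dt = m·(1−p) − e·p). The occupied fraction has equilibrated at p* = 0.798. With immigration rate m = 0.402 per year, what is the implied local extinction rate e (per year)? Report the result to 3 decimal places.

At equilibrium m(1−p*) = e·p*, so e = m(1−p*)/p*.
e = 0.402 × 0.2020 / 0.798 = 0.1018.

0.102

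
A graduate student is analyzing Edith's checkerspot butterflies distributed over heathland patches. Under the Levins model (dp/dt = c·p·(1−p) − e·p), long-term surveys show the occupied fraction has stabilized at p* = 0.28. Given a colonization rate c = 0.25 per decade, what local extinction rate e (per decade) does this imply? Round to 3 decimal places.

0.180

At equilibrium c(1−p*) = e.
e = 0.25 × (1 − 0.28) = 0.25 × 0.7200 = 0.1800.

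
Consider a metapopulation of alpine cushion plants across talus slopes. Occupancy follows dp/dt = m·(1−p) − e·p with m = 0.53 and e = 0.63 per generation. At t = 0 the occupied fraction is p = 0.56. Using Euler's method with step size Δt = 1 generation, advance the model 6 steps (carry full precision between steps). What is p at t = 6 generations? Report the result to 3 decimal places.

Update rule: p ← p + [m·(1−p) − e·p]·Δt with Δt = 1.
  1  |  dp/dt·Δt = -0.119600  |  p_1 = 0.440400
  2  |  dp/dt·Δt = +0.019136  |  p_2 = 0.459536
  3  |  dp/dt·Δt = -0.003062  |  p_3 = 0.456474
  4  |  dp/dt·Δt = +0.000490  |  p_4 = 0.456964
  5  |  dp/dt·Δt = -0.000078  |  p_5 = 0.456886
  6  |  dp/dt·Δt = +0.000013  |  p_6 = 0.456898

0.457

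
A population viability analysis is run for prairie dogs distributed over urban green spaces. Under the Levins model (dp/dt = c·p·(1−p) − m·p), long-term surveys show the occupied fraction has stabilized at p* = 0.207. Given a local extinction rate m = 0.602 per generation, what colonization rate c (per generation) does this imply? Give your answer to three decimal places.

0.759

At equilibrium c(1−p*) = m, so c = m/(1−p*).
c = 0.602/(1 − 0.207) = 0.602/0.7930 = 0.7591.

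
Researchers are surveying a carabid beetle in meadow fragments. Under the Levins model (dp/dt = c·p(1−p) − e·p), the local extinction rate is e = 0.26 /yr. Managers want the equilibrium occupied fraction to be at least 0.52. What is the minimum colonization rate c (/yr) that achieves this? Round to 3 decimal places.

p* = 1 − e/c ≥ 0.52 requires e/c ≤ 0.4800, i.e. c ≥ e/0.4800.
c_min = 0.26/0.4800 = 0.5417.

0.542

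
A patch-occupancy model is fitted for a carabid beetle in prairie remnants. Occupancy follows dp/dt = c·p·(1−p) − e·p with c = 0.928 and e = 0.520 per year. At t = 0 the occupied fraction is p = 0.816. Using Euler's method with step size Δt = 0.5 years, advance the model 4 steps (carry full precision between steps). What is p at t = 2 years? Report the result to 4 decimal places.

Update rule: p ← p + [c·p·(1−p) − e·p]·Δt with Δt = 0.5.
  1  |  dp/dt·Δt = -0.142493  |  p_1 = 0.673507
  2  |  dp/dt·Δt = -0.073080  |  p_2 = 0.600427
  3  |  dp/dt·Δt = -0.044791  |  p_3 = 0.555636
  4  |  dp/dt·Δt = -0.029902  |  p_4 = 0.525734

0.5257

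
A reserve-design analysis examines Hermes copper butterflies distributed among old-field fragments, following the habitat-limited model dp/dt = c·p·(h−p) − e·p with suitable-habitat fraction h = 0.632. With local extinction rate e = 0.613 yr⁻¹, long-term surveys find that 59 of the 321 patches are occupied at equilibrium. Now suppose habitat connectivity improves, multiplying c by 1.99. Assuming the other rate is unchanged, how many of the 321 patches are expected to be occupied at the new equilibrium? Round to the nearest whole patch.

131

Observed p* = 59/321 = 0.18380.
Balance c(h−p*) = e gives c = e/(0.632 − 0.18380) = 0.613/0.44820 = 1.36769.
New p* = 0.632 − e/c = 0.632 − 0.61300/2.72170 = 0.40677.
Expected occupied = 321 × 0.40677 = 130.57 ≈ 131.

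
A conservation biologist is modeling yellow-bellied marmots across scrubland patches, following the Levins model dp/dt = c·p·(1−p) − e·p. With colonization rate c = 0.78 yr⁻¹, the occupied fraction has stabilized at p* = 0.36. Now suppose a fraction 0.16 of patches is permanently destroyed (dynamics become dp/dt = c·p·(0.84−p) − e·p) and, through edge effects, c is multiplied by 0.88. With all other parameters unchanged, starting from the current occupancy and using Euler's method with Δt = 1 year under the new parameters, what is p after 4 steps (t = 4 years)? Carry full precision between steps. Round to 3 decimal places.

0.215

Balance c(1−p*) = e gives e = 0.78×(1 − 0.36000) = 0.49920.
Starting from p₀ = 0.36000; update p ← p + (dp/dt)·Δt with the new parameters.
step 1: Δp = -0.06110, p = 0.29890
step 2: Δp = -0.03820, p = 0.26070
step 3: Δp = -0.02648, p = 0.23422
step 4: Δp = -0.01953, p = 0.21469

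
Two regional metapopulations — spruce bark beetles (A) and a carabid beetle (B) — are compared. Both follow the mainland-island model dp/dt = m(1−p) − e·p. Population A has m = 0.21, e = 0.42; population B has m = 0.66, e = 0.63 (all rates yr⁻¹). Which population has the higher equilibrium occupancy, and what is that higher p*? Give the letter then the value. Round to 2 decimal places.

B, 0.51

A: p*_A = m/(m+e) = 0.21/0.6300 = 0.3333.
B: p*_B = 0.66/1.2900 = 0.5116.
B is higher at 0.5116.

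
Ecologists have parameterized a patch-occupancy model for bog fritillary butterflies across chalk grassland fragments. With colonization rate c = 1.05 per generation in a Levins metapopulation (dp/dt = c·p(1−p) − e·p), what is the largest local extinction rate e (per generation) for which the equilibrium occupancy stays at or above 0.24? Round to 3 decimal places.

1 − e/c ≥ 0.24 ⇒ e ≤ c(1 − 0.24) = 1.05 × 0.7600.
e_max = 0.7980.

0.798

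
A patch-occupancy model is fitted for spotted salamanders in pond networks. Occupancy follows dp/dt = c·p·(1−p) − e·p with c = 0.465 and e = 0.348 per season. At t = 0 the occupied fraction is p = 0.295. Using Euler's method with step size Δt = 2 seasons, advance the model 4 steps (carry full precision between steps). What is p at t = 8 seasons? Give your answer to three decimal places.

Update rule: p ← p + [c·p·(1−p) − e·p]·Δt with Δt = 2.
step 1: Δp = -0.01190, p = 0.28310
step 2: Δp = -0.00829, p = 0.27481
step 3: Δp = -0.00593, p = 0.26888
step 4: Δp = -0.00432, p = 0.26456

0.265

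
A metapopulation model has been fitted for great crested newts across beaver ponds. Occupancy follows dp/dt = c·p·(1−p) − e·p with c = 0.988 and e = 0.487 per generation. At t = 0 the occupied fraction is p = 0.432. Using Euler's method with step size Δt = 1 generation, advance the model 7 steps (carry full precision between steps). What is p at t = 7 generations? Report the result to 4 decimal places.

Update rule: p ← p + [c·p·(1−p) − e·p]·Δt with Δt = 1.
step 1: Δp = +0.03205, p = 0.46405
step 2: Δp = +0.01973, p = 0.48378
step 3: Δp = +0.01114, p = 0.49492
step 4: Δp = +0.00595, p = 0.50087
step 5: Δp = +0.00308, p = 0.50394
step 6: Δp = +0.00156, p = 0.50551
step 7: Δp = +0.00079, p = 0.50630

0.5063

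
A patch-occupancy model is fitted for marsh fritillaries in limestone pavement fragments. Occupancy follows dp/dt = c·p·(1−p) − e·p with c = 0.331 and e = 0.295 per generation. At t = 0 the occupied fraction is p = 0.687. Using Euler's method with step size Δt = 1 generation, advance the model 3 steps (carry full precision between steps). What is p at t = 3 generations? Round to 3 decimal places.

Update rule: p ← p + [c·p·(1−p) − e·p]·Δt with Δt = 1.
step 1: Δp = -0.13149, p = 0.55551
step 2: Δp = -0.08215, p = 0.47336
step 3: Δp = -0.05713, p = 0.41624

0.416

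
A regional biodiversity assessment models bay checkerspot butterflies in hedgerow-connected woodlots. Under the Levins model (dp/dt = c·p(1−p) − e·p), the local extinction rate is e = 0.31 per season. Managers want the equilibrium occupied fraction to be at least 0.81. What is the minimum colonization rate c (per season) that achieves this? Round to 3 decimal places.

p* = 1 − e/c ≥ 0.81 requires e/c ≤ 0.1900, i.e. c ≥ e/0.1900.
c_min = 0.31/0.1900 = 1.6316.

1.632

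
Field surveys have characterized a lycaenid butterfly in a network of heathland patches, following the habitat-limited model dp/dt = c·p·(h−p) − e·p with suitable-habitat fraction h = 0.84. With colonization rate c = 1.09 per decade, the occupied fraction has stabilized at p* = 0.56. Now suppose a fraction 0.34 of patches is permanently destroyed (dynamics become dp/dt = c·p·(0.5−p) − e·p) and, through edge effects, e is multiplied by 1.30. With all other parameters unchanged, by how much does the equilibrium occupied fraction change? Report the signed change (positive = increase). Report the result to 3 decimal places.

Balance c(h−p*) = e gives e = 1.09×(0.84 − 0.56000) = 0.30520.
New p* = 0.5 − e/c = 0.5 − 0.39676/1.09000 = 0.13600.
Δp* = 0.13600 − 0.56000 = -0.42400.

-0.424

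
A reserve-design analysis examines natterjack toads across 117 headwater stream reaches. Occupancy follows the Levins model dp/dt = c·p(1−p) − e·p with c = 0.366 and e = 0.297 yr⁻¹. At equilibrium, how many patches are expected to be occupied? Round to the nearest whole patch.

p* = 1 − e/c = 1 − 0.297/0.366 = 0.1885.
Expected occupied patches = N × p* = 117 × 0.1885 = 22.06 ≈ 22.

22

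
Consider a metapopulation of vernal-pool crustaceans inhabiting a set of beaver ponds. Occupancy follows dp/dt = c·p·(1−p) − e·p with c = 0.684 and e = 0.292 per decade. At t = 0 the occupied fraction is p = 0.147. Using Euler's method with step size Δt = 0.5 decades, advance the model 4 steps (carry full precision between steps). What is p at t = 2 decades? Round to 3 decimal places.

Update rule: p ← p + [c·p·(1−p) − e·p]·Δt with Δt = 0.5.
  1  |  dp/dt·Δt = +0.021422  |  p_1 = 0.168422
  2  |  dp/dt·Δt = +0.023310  |  p_2 = 0.191731
  3  |  dp/dt·Δt = +0.025007  |  p_3 = 0.216738
  4  |  dp/dt·Δt = +0.026415  |  p_4 = 0.243153

0.243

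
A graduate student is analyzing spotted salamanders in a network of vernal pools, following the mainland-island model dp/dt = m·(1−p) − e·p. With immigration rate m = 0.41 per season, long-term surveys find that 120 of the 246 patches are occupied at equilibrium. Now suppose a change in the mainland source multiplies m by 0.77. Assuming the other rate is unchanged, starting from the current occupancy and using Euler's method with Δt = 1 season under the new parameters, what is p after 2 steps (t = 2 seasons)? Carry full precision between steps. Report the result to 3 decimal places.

0.427

Observed p* = 120/246 = 0.48780.
Balance m(1−p*) = e·p* gives e = m(1−p*)/p* = 0.41×0.51220/0.48780 = 0.43050.
Starting from p₀ = 0.48780; update p ← p + (dp/dt)·Δt with the new parameters.
t = 1: p = 0.48780 + (-0.04830) = 0.43950
t = 2: p = 0.43950 + (-0.01226) = 0.42725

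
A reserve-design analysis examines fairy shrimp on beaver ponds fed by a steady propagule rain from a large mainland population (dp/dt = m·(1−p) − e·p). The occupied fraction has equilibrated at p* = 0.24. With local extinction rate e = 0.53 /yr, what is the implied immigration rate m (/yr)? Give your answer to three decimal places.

0.167

At equilibrium m(1−p*) = e·p*, so m = e·p*/(1−p*).
m = 0.53 × 0.24 / 0.7600 = 0.1272/0.7600 = 0.1674.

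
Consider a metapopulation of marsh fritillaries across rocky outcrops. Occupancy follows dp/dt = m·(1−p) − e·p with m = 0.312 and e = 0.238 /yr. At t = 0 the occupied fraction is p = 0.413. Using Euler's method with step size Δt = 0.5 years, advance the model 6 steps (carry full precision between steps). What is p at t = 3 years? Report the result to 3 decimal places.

0.545

Update rule: p ← p + [m·(1−p) − e·p]·Δt with Δt = 0.5.
  1  |  dp/dt·Δt = +0.042425  |  p_1 = 0.455425
  2  |  dp/dt·Δt = +0.030758  |  p_2 = 0.486183
  3  |  dp/dt·Δt = +0.022300  |  p_3 = 0.508483
  4  |  dp/dt·Δt = +0.016167  |  p_4 = 0.524650
  5  |  dp/dt·Δt = +0.011721  |  p_5 = 0.536371
  6  |  dp/dt·Δt = +0.008498  |  p_6 = 0.544869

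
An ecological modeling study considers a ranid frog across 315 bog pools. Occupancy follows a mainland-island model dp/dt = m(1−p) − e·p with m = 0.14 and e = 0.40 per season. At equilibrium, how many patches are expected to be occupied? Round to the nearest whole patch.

p* = m/(m+e) = 0.14/0.5400 = 0.2593.
Expected occupied patches = N × p* = 315 × 0.2593 = 81.67 ≈ 82.

82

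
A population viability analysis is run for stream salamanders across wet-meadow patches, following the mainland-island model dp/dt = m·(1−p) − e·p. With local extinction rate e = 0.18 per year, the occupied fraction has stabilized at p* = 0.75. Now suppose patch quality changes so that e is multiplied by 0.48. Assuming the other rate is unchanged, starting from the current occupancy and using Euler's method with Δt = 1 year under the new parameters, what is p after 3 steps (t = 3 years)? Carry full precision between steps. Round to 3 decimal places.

0.856

Balance m(1−p*) = e·p* gives m = e·p*/(1−p*) = 0.18×0.75000/0.25000 = 0.54000.
Starting from p₀ = 0.75000; update p ← p + (dp/dt)·Δt with the new parameters.
p: 0.75000 → 0.82020  (Δp = +0.07020)
p: 0.82020 → 0.84643  (Δp = +0.02623)
p: 0.84643 → 0.85623  (Δp = +0.00980)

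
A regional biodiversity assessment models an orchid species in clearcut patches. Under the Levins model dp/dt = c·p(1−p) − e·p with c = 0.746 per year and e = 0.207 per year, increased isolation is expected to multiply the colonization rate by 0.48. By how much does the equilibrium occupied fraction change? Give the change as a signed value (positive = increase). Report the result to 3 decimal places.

Before: p* = 1 − 0.207/0.746 = 0.7225.
After the change, c = 0.35808, e = 0.207, so p* = 1 − 0.207/0.35808 = 0.4219.
Δp* = 0.4219 − 0.7225 = -0.3006.

-0.301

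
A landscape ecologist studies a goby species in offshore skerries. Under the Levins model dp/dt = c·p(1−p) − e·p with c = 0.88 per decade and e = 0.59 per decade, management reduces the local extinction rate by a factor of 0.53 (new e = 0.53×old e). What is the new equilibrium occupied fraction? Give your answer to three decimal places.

Before: p* = 1 − 0.59/0.88 = 0.3295.
After the change, c = 0.88, e = 0.3127, so p* = 1 − 0.3127/0.88 = 0.6447.

0.645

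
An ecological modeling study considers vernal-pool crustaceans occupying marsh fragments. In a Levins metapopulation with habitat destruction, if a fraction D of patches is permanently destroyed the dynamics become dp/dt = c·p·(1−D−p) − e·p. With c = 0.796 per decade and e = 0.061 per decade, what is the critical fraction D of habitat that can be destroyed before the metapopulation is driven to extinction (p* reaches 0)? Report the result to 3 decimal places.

0.923

The nontrivial equilibrium is p* = (1−D) − e/c; extinction occurs when this hits zero.
So D_crit = 1 − e/c = 1 − 0.061/0.796 = 1 − 0.0766 = 0.9234.
Note this equals the original equilibrium occupancy — the Levins extinction-debt result.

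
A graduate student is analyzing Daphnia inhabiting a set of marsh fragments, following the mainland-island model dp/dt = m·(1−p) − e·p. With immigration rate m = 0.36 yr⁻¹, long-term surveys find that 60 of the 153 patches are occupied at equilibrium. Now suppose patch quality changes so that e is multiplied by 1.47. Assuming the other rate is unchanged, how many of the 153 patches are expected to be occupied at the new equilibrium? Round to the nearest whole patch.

47

Observed p* = 60/153 = 0.39216.
Balance m(1−p*) = e·p* gives e = m(1−p*)/p* = 0.36×0.60784/0.39216 = 0.55799.
New p* = m/(m+e) = 0.36000/(0.36000+0.82025) = 0.30502.
Expected occupied = 153 × 0.30502 = 46.67 ≈ 47.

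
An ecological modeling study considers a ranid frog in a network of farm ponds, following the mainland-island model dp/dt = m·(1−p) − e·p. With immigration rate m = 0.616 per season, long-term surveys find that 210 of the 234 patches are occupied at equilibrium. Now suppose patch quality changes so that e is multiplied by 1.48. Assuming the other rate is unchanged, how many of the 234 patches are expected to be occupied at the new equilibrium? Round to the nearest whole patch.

200

Observed p* = 210/234 = 0.89744.
Balance m(1−p*) = e·p* gives e = m(1−p*)/p* = 0.616×0.10256/0.89744 = 0.07040.
New p* = m/(m+e) = 0.61600/(0.61600+0.10419) = 0.85533.
Expected occupied = 234 × 0.85533 = 200.15 ≈ 200.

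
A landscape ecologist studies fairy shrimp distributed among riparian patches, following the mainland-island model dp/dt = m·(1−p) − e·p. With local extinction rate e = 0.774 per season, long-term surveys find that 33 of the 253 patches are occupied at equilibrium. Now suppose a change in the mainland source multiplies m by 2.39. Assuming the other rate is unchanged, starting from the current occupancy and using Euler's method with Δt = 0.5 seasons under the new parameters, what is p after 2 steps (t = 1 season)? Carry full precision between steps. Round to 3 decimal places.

0.234

Observed p* = 33/253 = 0.13043.
Balance m(1−p*) = e·p* gives m = e·p*/(1−p*) = 0.774×0.13043/0.86957 = 0.11610.
Starting from p₀ = 0.13043; update p ← p + (dp/dt)·Δt with the new parameters.
t = 0.5: p = 0.13043 + (+0.07016) = 0.20060
t = 1: p = 0.20060 + (+0.03328) = 0.23388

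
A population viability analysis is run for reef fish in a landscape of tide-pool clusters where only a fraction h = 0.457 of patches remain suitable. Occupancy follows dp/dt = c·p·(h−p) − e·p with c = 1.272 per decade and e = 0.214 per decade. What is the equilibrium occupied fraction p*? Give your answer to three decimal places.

0.289

Setting dp/dt = 0 and dividing by p* gives c·(h−p*) = e.
So p* = h − e/c = 0.457 − 0.214/1.272 = 0.457 − 0.1682 = 0.2888.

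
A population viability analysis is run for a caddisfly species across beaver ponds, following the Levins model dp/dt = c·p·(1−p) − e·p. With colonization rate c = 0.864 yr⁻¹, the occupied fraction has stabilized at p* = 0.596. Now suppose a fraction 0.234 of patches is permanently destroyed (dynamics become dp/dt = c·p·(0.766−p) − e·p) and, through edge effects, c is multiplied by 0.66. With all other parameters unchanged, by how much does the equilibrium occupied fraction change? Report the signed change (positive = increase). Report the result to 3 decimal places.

Balance c(1−p*) = e gives e = 0.864×(1 − 0.59600) = 0.34906.
New p* = 0.766 − e/c = 0.766 − 0.34906/0.57024 = 0.15387.
Δp* = 0.15387 − 0.59600 = -0.44213.

-0.442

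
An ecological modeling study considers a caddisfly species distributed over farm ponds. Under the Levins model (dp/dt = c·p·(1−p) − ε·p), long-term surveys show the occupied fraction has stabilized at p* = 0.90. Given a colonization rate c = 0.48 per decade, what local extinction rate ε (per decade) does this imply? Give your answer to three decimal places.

0.048

At equilibrium c(1−p*) = ε.
ε = 0.48 × (1 − 0.90) = 0.48 × 0.1000 = 0.0480.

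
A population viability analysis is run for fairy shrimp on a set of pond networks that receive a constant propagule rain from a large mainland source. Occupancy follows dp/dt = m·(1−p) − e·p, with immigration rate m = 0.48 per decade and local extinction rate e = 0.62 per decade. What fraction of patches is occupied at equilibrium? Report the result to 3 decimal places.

At equilibrium the propagule rain into empty patches balances local extinction: m(1−p*) = e·p*.
p* = m/(m+e) = 0.48/(0.48+0.62) = 0.48/1.1000 = 0.4364.

0.436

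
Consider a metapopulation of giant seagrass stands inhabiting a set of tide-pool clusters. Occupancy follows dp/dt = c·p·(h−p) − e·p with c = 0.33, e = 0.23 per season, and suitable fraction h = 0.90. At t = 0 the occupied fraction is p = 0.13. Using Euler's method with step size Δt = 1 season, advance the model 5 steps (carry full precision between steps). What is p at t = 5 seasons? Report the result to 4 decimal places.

0.1450

Update rule: p ← p + [c·p·(h−p) − e·p]·Δt with Δt = 1.
step 1: Δp = +0.00313, p = 0.13313
step 2: Δp = +0.00307, p = 0.13620
step 3: Δp = +0.00300, p = 0.13921
step 4: Δp = +0.00293, p = 0.14214
step 5: Δp = +0.00286, p = 0.14500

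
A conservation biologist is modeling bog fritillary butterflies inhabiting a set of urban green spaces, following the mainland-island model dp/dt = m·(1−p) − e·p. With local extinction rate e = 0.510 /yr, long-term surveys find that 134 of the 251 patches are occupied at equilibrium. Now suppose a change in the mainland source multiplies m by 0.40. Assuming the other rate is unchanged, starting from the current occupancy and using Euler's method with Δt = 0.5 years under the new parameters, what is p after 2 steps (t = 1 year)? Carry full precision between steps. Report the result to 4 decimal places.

Observed p* = 134/251 = 0.53386.
Balance m(1−p*) = e·p* gives m = e·p*/(1−p*) = 0.510×0.53386/0.46614 = 0.58410.
Starting from p₀ = 0.53386; update p ← p + (dp/dt)·Δt with the new parameters.
p: 0.53386 → 0.45218  (Δp = -0.08168)
p: 0.45218 → 0.40087  (Δp = -0.05131)

0.4009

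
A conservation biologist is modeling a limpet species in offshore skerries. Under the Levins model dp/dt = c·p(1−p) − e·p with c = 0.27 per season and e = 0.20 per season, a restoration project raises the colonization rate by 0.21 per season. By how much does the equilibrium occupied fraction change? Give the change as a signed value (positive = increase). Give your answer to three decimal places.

Before: p* = 1 − 0.20/0.27 = 0.2593.
After the change, c = 0.48, e = 0.2, so p* = 1 − 0.2/0.48 = 0.5833.
Δp* = 0.5833 − 0.2593 = +0.3241.

0.324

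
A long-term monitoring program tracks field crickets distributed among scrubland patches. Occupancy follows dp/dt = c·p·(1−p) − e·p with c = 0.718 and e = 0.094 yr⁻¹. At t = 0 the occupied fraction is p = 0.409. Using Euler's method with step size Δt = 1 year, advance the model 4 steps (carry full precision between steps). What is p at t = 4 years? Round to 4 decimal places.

Update rule: p ← p + [c·p·(1−p) − e·p]·Δt with Δt = 1.
step 1: Δp = +0.13511, p = 0.54411
step 2: Δp = +0.12696, p = 0.67107
step 3: Δp = +0.09541, p = 0.76647
step 4: Δp = +0.05647, p = 0.82294

0.8229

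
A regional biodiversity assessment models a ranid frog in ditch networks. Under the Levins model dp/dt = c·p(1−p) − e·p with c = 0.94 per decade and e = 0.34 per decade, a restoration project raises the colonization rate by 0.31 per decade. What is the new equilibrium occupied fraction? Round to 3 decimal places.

Before: p* = 1 − 0.34/0.94 = 0.6383.
After the change, c = 1.25, e = 0.34, so p* = 1 − 0.34/1.25 = 0.7280.

0.728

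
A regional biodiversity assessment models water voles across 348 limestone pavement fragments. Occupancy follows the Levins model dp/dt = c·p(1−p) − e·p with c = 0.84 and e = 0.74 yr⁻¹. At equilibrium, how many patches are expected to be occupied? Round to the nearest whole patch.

41

p* = 1 − e/c = 1 − 0.74/0.84 = 0.1190.
Expected occupied patches = N × p* = 348 × 0.1190 = 41.43 ≈ 41.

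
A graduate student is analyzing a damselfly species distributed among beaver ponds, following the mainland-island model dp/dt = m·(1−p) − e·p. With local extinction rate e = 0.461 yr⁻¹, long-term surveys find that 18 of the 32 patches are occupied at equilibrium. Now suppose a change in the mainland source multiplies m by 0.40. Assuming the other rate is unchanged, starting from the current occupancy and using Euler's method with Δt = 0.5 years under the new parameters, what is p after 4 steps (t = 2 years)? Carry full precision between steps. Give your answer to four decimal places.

Observed p* = 18/32 = 0.56250.
Balance m(1−p*) = e·p* gives m = e·p*/(1−p*) = 0.461×0.56250/0.43750 = 0.59271.
Starting from p₀ = 0.56250; update p ← p + (dp/dt)·Δt with the new parameters.
t = 0.5: p = 0.56250 + (-0.07779) = 0.48471
t = 1: p = 0.48471 + (-0.05064) = 0.43407
t = 1.5: p = 0.43407 + (-0.03296) = 0.40110
t = 2: p = 0.40110 + (-0.02146) = 0.37964

0.3796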